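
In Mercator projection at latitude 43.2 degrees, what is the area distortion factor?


area_distortion = 1/cos^2(43.2) = 1.882

1.882


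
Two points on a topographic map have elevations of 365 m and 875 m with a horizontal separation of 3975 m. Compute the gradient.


gradient = (875 - 365) / 3975 = 510 / 3975 = 0.1283

0.1283


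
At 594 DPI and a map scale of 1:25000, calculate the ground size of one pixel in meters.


pixel_cm = 2.54 / 594 ≈ 0.004276 cm
ground = pixel_cm * 25000 / 100 = 2.54 * 25000 / (594 * 100) = 63500 / 59400 ≈ 1.07 m

1.07 m


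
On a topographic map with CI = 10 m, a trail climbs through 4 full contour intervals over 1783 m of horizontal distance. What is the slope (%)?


elevation change = 4 * 10 = 40 m
slope = 40 / 1783 * 100 = 2.2%

2.2%


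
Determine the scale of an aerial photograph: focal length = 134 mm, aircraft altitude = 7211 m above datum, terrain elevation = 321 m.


scale = f / (H - h) = 134 mm / 6890 m = 134 / 6890000 = 1:51418

1:51418


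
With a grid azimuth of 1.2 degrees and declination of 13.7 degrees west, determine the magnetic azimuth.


magnetic azimuth = grid azimuth - declination (east +ve)
mag_az = 1.2 - -13.7 = 14.9 degrees

14.9 degrees


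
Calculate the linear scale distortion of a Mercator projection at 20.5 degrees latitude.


SF = 1 / cos(20.5) = 1 / 0.936672 = 1.068

1.068


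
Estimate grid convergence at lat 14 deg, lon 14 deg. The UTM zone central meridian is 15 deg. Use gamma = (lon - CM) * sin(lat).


gamma = (14 - 15) * sin(14) = -1 * 0.241922 = -0.242 degrees

-0.242 degrees


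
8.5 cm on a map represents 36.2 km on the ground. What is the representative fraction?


ground = 36.2 km = 3620000 cm; RF denominator = ground / map = 3620000 / 8.5 ≈ 425882; RF = 1:425882

1:425882


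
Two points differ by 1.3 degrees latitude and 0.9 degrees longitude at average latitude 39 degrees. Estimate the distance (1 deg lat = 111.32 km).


dlat_km = 1.3 * 111.32 = 144.716
dlon_km = 0.9 * 111.32 * cos(39) ≈ 77.861
dist = sqrt(144.716^2 + 77.861^2) ≈ 164.3 km

164.3 km


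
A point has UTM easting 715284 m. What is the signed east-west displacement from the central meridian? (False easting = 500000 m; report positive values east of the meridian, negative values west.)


displacement = 715284 - 500000 = 215284 m

215284 m


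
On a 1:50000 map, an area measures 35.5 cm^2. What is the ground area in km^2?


ground_area = 35.5 * (50000/100)^2 = 8875000.0 m^2 = 8.875 km^2

8.875 km^2


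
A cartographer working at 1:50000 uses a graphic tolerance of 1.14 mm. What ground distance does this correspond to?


ground = 1.14 mm * 50000 / 1000 = 57.0 m

57.0 m


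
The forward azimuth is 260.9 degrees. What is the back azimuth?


back azimuth = (260.9 + 180) mod 360 = 80.9 degrees

80.9 degrees


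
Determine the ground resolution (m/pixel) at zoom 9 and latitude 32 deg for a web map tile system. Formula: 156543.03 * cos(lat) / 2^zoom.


res = 156543.03 * cos(32) / 2^9 = 156543.03 * 0.8480481 / 512 = 259.29 m/pixel

259.29 m/pixel


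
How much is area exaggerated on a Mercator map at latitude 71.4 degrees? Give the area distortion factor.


area_distortion = 1/cos^2(71.4) = 9.829

9.829


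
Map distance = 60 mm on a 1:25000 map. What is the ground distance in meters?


ground = 60 mm * 25000 / 1000 = 1500.0 m

1500.0 m


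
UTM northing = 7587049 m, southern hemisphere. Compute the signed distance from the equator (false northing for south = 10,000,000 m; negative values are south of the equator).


For southern: actual = 7587049 - 10000000 = -2412951 m

-2412951 m


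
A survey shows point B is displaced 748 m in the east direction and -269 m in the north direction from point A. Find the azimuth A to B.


az = atan2(748, -269) = 109.8 deg
adjusted to 0-360: 109.8 degrees

109.8 degrees


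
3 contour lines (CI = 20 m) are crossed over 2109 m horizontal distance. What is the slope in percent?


elevation change = 3 * 20 = 60 m
slope = 60 / 2109 * 100 = 2.8%

2.8%


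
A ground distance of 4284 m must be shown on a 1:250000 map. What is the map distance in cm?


map_cm = 4284 * 100 / 250000 = 1.7136 cm ≈ 1.71 cm

1.71 cm


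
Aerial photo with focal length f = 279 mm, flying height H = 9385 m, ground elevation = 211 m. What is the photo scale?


scale = f / (H - h) = 279 mm / 9174 m = 279 / 9174000 = 1:32882

1:32882


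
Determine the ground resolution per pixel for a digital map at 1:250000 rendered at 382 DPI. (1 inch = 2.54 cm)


pixel_cm = 2.54 / 382 ≈ 0.006649 cm
ground = pixel_cm * 250000 / 100 = 2.54 * 250000 / (382 * 100) = 635000 / 38200 ≈ 16.62 m

16.62 m


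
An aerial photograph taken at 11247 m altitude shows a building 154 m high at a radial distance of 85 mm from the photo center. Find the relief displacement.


d = h * r / H = 154 * 85 / 11247 = 1.16 mm

1.16 mm


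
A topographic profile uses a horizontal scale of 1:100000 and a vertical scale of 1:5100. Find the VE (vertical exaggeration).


VE = horizontal_scale / vertical_scale = 100000 / 5100 ≈ 19.6

19.6x


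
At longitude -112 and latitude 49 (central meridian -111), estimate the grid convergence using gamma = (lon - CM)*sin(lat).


gamma = (-112 - -111) * sin(49) = -1 * 0.75471 = -0.755 degrees

-0.755 degrees


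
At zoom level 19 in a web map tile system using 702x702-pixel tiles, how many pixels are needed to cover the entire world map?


tiles per axis = 2^19 = 524288
total tiles = 524288^2 = 274877906944
pixels per axis = 524288 * 702 = 368050176
total pixels = 368050176^2 = 135460932053630976

135460932053630976 pixels


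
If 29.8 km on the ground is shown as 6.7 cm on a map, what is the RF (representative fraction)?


ground = 29.8 km = 2980000 cm; RF denominator = ground / map = 2980000 / 6.7 ≈ 444776; RF = 1:444776

1:444776


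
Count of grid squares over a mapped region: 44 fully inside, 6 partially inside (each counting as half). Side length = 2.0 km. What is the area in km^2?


effective squares = 44 + 6 * 0.5 = 47.0
area = 47.0 * 4.0 = 188.0 km^2

188.0 km^2


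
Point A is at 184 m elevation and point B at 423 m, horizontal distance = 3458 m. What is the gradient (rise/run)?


gradient = (423 - 184) / 3458 = 239 / 3458 = 0.0691

0.0691


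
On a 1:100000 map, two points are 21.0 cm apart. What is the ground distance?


ground = 21.0 cm * 100000 / 100 = 21000.0 m = 21.0 km

21.0 km


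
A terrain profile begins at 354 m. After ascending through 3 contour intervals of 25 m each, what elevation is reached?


elevation = 354 + 3 * 25 = 429 m

429 m


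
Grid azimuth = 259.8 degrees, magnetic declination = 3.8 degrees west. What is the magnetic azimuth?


magnetic azimuth = grid azimuth - declination (east +ve)
mag_az = 259.8 - -3.8 = 263.6 degrees

263.6 degrees


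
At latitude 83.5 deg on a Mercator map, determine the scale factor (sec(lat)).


SF = 1 / cos(83.5) = 1 / 0.113203 = 8.834

8.834


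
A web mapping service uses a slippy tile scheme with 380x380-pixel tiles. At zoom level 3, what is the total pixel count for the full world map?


tiles per axis = 2^3 = 8
total tiles = 8^2 = 64
pixels per axis = 8 * 380 = 3040
total pixels = 3040^2 = 9241600

9241600 pixels


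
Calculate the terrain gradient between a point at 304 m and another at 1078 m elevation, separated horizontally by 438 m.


gradient = (1078 - 304) / 438 = 774 / 438 = 1.7671

1.7671


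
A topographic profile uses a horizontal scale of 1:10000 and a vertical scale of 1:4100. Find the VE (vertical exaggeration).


VE = horizontal_scale / vertical_scale = 10000 / 4100 ≈ 2.4

2.4x


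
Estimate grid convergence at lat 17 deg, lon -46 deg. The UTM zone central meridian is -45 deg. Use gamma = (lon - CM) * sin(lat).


gamma = (-46 - -45) * sin(17) = -1 * 0.292372 = -0.292 degrees

-0.292 degrees


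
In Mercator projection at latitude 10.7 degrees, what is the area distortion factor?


area_distortion = 1/cos^2(10.7) = 1.036

1.036


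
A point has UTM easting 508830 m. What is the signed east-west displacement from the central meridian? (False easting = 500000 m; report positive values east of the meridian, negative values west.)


displacement = 508830 - 500000 = 8830 m

8830 m


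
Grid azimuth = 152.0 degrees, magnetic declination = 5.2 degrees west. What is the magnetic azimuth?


magnetic azimuth = grid azimuth - declination (east +ve)
mag_az = 152.0 - -5.2 = 157.2 degrees

157.2 degrees


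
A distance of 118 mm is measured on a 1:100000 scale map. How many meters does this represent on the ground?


ground = 118 mm * 100000 / 1000 = 11800.0 m

11800.0 m


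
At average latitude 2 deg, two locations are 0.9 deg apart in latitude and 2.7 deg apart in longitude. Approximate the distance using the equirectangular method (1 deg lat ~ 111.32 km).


dlat_km = 0.9 * 111.32 = 100.188
dlon_km = 2.7 * 111.32 * cos(2) ≈ 300.381
dist = sqrt(100.188^2 + 300.381^2) ≈ 316.6 km

316.6 km


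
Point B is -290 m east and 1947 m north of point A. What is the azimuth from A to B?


az = atan2(-290, 1947) = -8.5 deg
adjusted to 0-360: 351.5 degrees

351.5 degrees


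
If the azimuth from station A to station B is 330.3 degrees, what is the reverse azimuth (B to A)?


back azimuth = (330.3 + 180) mod 360 = 150.3 degrees

150.3 degrees


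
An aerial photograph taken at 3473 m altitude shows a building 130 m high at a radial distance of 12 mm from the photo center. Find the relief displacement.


d = h * r / H = 130 * 12 / 3473 = 0.45 mm

0.45 mm


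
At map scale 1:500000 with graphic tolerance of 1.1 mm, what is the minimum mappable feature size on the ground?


ground = 1.1 mm * 500000 / 1000 = 550.0 m

550.0 m


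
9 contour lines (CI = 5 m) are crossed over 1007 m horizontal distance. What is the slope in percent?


elevation change = 9 * 5 = 45 m
slope = 45 / 1007 * 100 = 4.5%

4.5%


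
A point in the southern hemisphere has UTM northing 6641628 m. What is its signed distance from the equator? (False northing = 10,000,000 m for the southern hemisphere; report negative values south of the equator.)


For southern: actual = 6641628 - 10000000 = -3358372 m

-3358372 m


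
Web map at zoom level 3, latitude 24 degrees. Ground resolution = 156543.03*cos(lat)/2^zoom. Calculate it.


res = 156543.03 * cos(24) / 2^3 = 156543.03 * 0.91354546 / 8 = 17876.15 m/pixel

17876.15 m/pixel


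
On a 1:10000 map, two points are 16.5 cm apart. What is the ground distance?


ground = 16.5 cm * 10000 / 100 = 1650.0 m = 1.65 km

1.65 km


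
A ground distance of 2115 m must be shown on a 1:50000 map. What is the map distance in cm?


map_cm = 2115 * 100 / 50000 = 4.23 cm

4.23 cm


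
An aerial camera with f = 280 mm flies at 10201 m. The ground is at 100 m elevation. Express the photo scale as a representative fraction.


scale = f / (H - h) = 280 mm / 10101 m = 280 / 10101000 = 1:36075

1:36075


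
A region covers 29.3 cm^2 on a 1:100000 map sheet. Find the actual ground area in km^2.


ground_area = 29.3 * (100000/100)^2 = 29300000.0 m^2 = 29.3 km^2

29.3 km^2


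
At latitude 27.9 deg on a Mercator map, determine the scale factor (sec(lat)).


SF = 1 / cos(27.9) = 1 / 0.883766 = 1.132

1.132


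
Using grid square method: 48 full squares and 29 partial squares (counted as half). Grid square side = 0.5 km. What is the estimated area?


effective squares = 48 + 29 * 0.5 = 62.5
area = 62.5 * 0.25 = 15.625 km^2

15.625 km^2


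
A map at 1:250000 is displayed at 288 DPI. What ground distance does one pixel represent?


pixel_cm = 2.54 / 288 ≈ 0.008819 cm
ground = pixel_cm * 250000 / 100 = 2.54 * 250000 / (288 * 100) = 635000 / 28800 ≈ 22.05 m

22.05 m


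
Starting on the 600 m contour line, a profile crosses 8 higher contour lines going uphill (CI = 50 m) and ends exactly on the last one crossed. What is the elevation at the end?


elevation = 600 + 8 * 50 = 1000 m

1000 m


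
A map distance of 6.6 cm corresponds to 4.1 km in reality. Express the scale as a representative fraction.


ground = 4.1 km = 410000 cm; RF denominator = ground / map = 410000 / 6.6 ≈ 62121; RF = 1:62121

1:62121


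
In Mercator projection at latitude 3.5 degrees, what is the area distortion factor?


area_distortion = 1/cos^2(3.5) = 1.004

1.004


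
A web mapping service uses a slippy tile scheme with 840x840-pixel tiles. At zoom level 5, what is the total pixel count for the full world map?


tiles per axis = 2^5 = 32
total tiles = 32^2 = 1024
pixels per axis = 32 * 840 = 26880
total pixels = 26880^2 = 722534400

722534400 pixels


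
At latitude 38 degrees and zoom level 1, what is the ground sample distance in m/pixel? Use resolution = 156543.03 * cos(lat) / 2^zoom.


res = 156543.03 * cos(38) / 2^1 = 156543.03 * 0.78801075 / 2 = 61678.8 m/pixel

61678.8 m/pixel


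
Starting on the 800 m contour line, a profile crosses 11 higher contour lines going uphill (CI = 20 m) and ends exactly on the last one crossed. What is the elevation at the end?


elevation = 800 + 11 * 20 = 1020 m

1020 m


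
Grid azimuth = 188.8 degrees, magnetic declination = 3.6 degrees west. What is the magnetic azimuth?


magnetic azimuth = grid azimuth - declination (east +ve)
mag_az = 188.8 - -3.6 = 192.4 degrees

192.4 degrees


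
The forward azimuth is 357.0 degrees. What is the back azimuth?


back azimuth = (357.0 + 180) mod 360 = 177.0 degrees

177.0 degrees


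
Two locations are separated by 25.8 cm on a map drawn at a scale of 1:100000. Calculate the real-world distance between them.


ground = 25.8 cm * 100000 / 100 = 25800.0 m = 25.8 km

25.8 km


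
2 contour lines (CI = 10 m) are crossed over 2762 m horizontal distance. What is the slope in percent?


elevation change = 2 * 10 = 20 m
slope = 20 / 2762 * 100 = 0.7%

0.7%


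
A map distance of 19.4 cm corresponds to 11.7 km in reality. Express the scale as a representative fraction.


ground = 11.7 km = 1170000 cm; RF denominator = ground / map = 1170000 / 19.4 ≈ 60309; RF = 1:60309

1:60309


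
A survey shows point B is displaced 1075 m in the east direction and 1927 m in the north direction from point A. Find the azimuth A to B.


az = atan2(1075, 1927) = 29.2 deg
adjusted to 0-360: 29.2 degrees

29.2 degrees


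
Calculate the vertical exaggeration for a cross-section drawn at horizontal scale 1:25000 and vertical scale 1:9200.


VE = horizontal_scale / vertical_scale = 25000 / 9200 ≈ 2.7

2.7x


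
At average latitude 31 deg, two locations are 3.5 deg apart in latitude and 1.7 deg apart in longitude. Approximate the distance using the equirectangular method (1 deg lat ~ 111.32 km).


dlat_km = 3.5 * 111.32 = 389.62
dlon_km = 1.7 * 111.32 * cos(31) ≈ 162.214
dist = sqrt(389.62^2 + 162.214^2) ≈ 422.0 km

422.0 km


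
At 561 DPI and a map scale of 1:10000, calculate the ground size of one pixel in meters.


pixel_cm = 2.54 / 561 ≈ 0.004528 cm
ground = pixel_cm * 10000 / 100 = 2.54 * 10000 / (561 * 100) = 25400 / 56100 ≈ 0.45 m

0.45 m


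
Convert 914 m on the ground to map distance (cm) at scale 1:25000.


map_cm = 914 * 100 / 25000 = 3.656 cm ≈ 3.66 cm

3.66 cm


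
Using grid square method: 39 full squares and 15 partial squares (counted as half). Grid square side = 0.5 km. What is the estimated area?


effective squares = 39 + 15 * 0.5 = 46.5
area = 46.5 * 0.25 = 11.625 km^2

11.625 km^2


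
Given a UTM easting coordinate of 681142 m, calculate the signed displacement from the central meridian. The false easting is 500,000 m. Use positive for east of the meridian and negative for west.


displacement = 681142 - 500000 = 181142 m

181142 m


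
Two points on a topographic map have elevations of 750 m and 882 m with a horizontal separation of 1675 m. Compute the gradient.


gradient = (882 - 750) / 1675 = 132 / 1675 = 0.0788

0.0788


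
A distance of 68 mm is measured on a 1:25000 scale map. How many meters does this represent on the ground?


ground = 68 mm * 25000 / 1000 = 1700.0 m

1700.0 m


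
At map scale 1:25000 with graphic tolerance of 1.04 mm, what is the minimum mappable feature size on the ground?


ground = 1.04 mm * 25000 / 1000 = 26.0 m

26.0 m


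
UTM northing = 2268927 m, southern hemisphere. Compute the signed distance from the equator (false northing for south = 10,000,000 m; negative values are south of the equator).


For southern: actual = 2268927 - 10000000 = -7731073 m

-7731073 m


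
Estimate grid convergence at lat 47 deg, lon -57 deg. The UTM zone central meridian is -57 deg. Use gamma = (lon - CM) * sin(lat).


gamma = (-57 - -57) * sin(47) = 0 * 0.731354 = 0.0 degrees

0.0 degrees


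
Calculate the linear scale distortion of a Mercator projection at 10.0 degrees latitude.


SF = 1 / cos(10.0) = 1 / 0.984808 = 1.015

1.015


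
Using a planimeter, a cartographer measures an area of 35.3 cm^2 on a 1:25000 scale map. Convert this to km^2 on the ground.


ground_area = 35.3 * (25000/100)^2 = 2206250.0 m^2 = 2.20625 km^2 ≈ 2.206 km^2

2.206 km^2


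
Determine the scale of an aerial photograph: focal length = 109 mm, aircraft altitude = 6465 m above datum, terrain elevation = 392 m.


scale = f / (H - h) = 109 mm / 6073 m = 109 / 6073000 = 1:55716

1:55716


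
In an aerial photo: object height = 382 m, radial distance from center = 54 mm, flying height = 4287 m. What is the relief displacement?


d = h * r / H = 382 * 54 / 4287 = 4.81 mm

4.81 mm


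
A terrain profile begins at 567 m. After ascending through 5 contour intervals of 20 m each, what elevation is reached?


elevation = 567 + 5 * 20 = 667 m

667 m


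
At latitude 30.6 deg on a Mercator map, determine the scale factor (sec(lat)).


SF = 1 / cos(30.6) = 1 / 0.860742 = 1.162

1.162


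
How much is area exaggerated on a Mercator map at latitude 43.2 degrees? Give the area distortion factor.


area_distortion = 1/cos^2(43.2) = 1.882

1.882


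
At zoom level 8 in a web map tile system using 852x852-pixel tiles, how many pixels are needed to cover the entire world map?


tiles per axis = 2^8 = 256
total tiles = 256^2 = 65536
pixels per axis = 256 * 852 = 218112
total pixels = 218112^2 = 47572844544

47572844544 pixels


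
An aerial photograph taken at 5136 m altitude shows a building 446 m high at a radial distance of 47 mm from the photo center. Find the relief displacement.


d = h * r / H = 446 * 47 / 5136 = 4.08 mm

4.08 mm


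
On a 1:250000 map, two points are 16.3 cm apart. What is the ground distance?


ground = 16.3 cm * 250000 / 100 = 40750.0 m = 40.75 km

40.75 km


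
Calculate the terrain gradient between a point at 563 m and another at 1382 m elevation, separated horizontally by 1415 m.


gradient = (1382 - 563) / 1415 = 819 / 1415 = 0.5788

0.5788


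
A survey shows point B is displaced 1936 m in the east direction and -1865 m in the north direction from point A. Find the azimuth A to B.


az = atan2(1936, -1865) = 133.9 deg
adjusted to 0-360: 133.9 degrees

133.9 degrees


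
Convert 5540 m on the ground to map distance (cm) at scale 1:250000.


map_cm = 5540 * 100 / 250000 = 2.216 cm ≈ 2.22 cm

2.22 cm


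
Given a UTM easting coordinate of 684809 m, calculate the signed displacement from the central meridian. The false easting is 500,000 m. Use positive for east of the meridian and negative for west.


displacement = 684809 - 500000 = 184809 m

184809 m


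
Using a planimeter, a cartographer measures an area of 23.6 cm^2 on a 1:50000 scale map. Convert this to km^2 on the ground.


ground_area = 23.6 * (50000/100)^2 = 5900000.0 m^2 = 5.9 km^2

5.9 km^2


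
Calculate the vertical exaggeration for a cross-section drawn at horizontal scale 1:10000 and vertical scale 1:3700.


VE = horizontal_scale / vertical_scale = 10000 / 3700 ≈ 2.7

2.7x


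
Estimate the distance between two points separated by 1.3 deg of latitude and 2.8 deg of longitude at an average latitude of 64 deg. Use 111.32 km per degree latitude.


dlat_km = 1.3 * 111.32 = 144.716
dlon_km = 2.8 * 111.32 * cos(64) ≈ 136.639
dist = sqrt(144.716^2 + 136.639^2) ≈ 199.0 km

199.0 km


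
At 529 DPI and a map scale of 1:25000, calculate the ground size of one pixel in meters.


pixel_cm = 2.54 / 529 ≈ 0.004802 cm
ground = pixel_cm * 25000 / 100 = 2.54 * 25000 / (529 * 100) = 63500 / 52900 ≈ 1.2 m

1.2 m


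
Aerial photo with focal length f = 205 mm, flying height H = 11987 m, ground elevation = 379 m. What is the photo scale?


scale = f / (H - h) = 205 mm / 11608 m = 205 / 11608000 = 1:56624

1:56624


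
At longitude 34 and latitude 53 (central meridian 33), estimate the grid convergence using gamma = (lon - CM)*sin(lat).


gamma = (34 - 33) * sin(53) = 1 * 0.798636 = 0.799 degrees

0.799 degrees


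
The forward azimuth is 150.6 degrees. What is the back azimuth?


back azimuth = (150.6 + 180) mod 360 = 330.6 degrees

330.6 degrees


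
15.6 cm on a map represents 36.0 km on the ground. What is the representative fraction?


ground = 36.0 km = 3600000 cm; RF denominator = ground / map = 3600000 / 15.6 ≈ 230769; RF = 1:230769

1:230769


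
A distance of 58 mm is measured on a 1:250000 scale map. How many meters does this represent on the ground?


ground = 58 mm * 250000 / 1000 = 14500.0 m

14500.0 m


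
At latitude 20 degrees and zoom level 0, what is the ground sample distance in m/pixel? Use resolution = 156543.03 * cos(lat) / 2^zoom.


res = 156543.03 * cos(20) / 2^0 = 156543.03 * 0.93969262 / 1 = 147102.33 m/pixel

147102.33 m/pixel


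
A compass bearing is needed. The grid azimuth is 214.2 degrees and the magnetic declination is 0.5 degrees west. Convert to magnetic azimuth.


magnetic azimuth = grid azimuth - declination (east +ve)
mag_az = 214.2 - -0.5 = 214.7 degrees

214.7 degrees


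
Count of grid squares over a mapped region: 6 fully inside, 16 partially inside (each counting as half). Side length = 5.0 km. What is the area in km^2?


effective squares = 6 + 16 * 0.5 = 14.0
area = 14.0 * 25.0 = 350.0 km^2

350.0 km^2


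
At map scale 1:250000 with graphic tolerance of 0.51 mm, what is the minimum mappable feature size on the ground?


ground = 0.51 mm * 250000 / 1000 = 127.5 m

127.5 m


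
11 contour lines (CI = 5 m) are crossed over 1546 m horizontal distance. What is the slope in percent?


elevation change = 11 * 5 = 55 m
slope = 55 / 1546 * 100 = 3.6%

3.6%


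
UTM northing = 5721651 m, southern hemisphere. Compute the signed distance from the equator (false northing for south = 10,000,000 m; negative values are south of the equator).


For southern: actual = 5721651 - 10000000 = -4278349 m

-4278349 m


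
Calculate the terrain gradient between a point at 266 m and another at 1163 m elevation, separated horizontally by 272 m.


gradient = (1163 - 266) / 272 = 897 / 272 = 3.2978

3.2978


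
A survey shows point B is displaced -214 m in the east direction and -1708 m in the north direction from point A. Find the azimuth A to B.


az = atan2(-214, -1708) = -172.9 deg
adjusted to 0-360: 187.1 degrees

187.1 degrees


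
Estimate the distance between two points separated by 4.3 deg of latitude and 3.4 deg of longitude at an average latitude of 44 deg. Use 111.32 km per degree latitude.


dlat_km = 4.3 * 111.32 = 478.676
dlon_km = 3.4 * 111.32 * cos(44) ≈ 272.261
dist = sqrt(478.676^2 + 272.261^2) ≈ 550.7 km

550.7 km


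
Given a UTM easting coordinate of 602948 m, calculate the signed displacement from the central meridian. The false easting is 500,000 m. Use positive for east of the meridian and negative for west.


displacement = 602948 - 500000 = 102948 m

102948 m


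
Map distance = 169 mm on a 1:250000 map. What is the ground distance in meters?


ground = 169 mm * 250000 / 1000 = 42250.0 m

42250.0 m


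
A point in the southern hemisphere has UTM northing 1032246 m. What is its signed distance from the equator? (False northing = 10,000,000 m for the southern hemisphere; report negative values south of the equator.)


For southern: actual = 1032246 - 10000000 = -8967754 m

-8967754 m


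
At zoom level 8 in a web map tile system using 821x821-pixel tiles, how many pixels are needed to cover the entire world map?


tiles per axis = 2^8 = 256
total tiles = 256^2 = 65536
pixels per axis = 256 * 821 = 210176
total pixels = 210176^2 = 44173950976

44173950976 pixels


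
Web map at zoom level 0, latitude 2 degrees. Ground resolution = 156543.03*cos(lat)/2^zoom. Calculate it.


res = 156543.03 * cos(2) / 2^0 = 156543.03 * 0.99939083 / 1 = 156447.67 m/pixel

156447.67 m/pixel


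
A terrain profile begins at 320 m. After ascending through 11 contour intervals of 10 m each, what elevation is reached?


elevation = 320 + 11 * 10 = 430 m

430 m


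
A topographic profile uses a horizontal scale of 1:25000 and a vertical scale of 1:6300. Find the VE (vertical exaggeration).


VE = horizontal_scale / vertical_scale = 25000 / 6300 ≈ 4.0

4.0x


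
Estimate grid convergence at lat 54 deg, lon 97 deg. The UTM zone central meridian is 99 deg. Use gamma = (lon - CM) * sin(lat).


gamma = (97 - 99) * sin(54) = -2 * 0.809017 = -1.618 degrees

-1.618 degrees


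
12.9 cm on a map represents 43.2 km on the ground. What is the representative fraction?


ground = 43.2 km = 4320000 cm; RF denominator = ground / map = 4320000 / 12.9 ≈ 334884; RF = 1:334884

1:334884


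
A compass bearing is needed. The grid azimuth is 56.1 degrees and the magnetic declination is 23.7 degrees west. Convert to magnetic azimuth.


magnetic azimuth = grid azimuth - declination (east +ve)
mag_az = 56.1 - -23.7 = 79.8 degrees

79.8 degrees


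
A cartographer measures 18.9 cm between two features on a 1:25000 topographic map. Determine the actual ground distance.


ground = 18.9 cm * 25000 / 100 = 4725.0 m = 4.725 km

4.725 km


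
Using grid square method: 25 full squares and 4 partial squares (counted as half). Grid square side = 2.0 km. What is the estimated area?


effective squares = 25 + 4 * 0.5 = 27.0
area = 27.0 * 4.0 = 108.0 km^2

108.0 km^2


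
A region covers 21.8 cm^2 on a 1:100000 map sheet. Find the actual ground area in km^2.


ground_area = 21.8 * (100000/100)^2 = 21800000.0 m^2 = 21.8 km^2

21.8 km^2


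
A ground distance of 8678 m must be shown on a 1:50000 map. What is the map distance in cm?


map_cm = 8678 * 100 / 50000 = 17.356 cm ≈ 17.36 cm

17.36 cm


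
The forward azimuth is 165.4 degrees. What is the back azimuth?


back azimuth = (165.4 + 180) mod 360 = 345.4 degrees

345.4 degrees


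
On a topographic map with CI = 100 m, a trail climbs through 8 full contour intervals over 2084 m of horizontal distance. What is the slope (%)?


elevation change = 8 * 100 = 800 m
slope = 800 / 2084 * 100 = 38.4%

38.4%


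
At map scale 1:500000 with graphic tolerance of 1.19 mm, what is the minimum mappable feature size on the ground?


ground = 1.19 mm * 500000 / 1000 = 595.0 m

595.0 m


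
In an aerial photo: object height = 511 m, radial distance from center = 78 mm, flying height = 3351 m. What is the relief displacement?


d = h * r / H = 511 * 78 / 3351 = 11.89 mm

11.89 mm


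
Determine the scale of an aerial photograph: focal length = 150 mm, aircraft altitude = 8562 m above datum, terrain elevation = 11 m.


scale = f / (H - h) = 150 mm / 8551 m = 150 / 8551000 = 1:57007

1:57007


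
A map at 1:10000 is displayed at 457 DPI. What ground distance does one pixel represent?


pixel_cm = 2.54 / 457 ≈ 0.005558 cm
ground = pixel_cm * 10000 / 100 = 2.54 * 10000 / (457 * 100) = 25400 / 45700 ≈ 0.56 m

0.56 m


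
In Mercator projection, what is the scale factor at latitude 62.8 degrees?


SF = 1 / cos(62.8) = 1 / 0.457098 = 2.188

2.188


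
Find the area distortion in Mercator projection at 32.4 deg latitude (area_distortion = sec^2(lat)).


area_distortion = 1/cos^2(32.4) = 1.403

1.403


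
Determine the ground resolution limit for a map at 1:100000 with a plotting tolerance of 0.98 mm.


ground = 0.98 mm * 100000 / 1000 = 98.0 m

98.0 m


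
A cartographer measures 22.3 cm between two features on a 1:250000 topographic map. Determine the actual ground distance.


ground = 22.3 cm * 250000 / 100 = 55750.0 m = 55.75 km

55.75 km


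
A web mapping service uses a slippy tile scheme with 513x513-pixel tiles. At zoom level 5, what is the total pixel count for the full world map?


tiles per axis = 2^5 = 32
total tiles = 32^2 = 1024
pixels per axis = 32 * 513 = 16416
total pixels = 16416^2 = 269485056

269485056 pixels


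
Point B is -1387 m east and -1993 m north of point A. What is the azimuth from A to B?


az = atan2(-1387, -1993) = -145.2 deg
adjusted to 0-360: 214.8 degrees

214.8 degrees


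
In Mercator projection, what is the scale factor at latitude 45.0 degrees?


SF = 1 / cos(45.0) = 1 / 0.707107 = 1.414

1.414


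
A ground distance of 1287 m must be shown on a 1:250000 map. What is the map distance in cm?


map_cm = 1287 * 100 / 250000 = 0.5148 cm ≈ 0.51 cm

0.51 cm


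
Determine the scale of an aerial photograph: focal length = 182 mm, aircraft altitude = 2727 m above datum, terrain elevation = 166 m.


scale = f / (H - h) = 182 mm / 2561 m = 182 / 2561000 = 1:14071

1:14071


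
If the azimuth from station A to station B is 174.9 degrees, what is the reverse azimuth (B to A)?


back azimuth = (174.9 + 180) mod 360 = 354.9 degrees

354.9 degrees


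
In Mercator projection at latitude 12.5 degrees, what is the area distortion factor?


area_distortion = 1/cos^2(12.5) = 1.049

1.049


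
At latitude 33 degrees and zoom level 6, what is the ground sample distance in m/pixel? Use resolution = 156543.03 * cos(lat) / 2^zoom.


res = 156543.03 * cos(33) / 2^6 = 156543.03 * 0.83867057 / 64 = 2051.38 m/pixel

2051.38 m/pixel


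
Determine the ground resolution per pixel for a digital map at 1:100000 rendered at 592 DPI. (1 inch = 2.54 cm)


pixel_cm = 2.54 / 592 ≈ 0.004291 cm
ground = pixel_cm * 100000 / 100 = 2.54 * 100000 / (592 * 100) = 254000 / 59200 ≈ 4.29 m

4.29 m


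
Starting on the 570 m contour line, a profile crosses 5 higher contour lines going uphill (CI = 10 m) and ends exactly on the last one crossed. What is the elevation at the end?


elevation = 570 + 5 * 10 = 620 m

620 m


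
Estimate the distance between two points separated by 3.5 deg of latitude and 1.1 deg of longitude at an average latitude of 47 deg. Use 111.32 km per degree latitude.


dlat_km = 3.5 * 111.32 = 389.62
dlon_km = 1.1 * 111.32 * cos(47) ≈ 83.512
dist = sqrt(389.62^2 + 83.512^2) ≈ 398.5 km

398.5 km


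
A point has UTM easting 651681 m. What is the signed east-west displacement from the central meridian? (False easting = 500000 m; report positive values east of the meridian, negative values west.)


displacement = 651681 - 500000 = 151681 m

151681 m


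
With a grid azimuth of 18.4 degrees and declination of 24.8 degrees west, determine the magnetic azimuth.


magnetic azimuth = grid azimuth - declination (east +ve)
mag_az = 18.4 - -24.8 = 43.2 degrees

43.2 degrees


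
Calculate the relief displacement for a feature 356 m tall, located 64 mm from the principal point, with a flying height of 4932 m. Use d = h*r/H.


d = h * r / H = 356 * 64 / 4932 = 4.62 mm

4.62 mm


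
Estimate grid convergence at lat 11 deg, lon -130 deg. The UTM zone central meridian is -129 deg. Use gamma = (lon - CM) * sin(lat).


gamma = (-130 - -129) * sin(11) = -1 * 0.190809 = -0.191 degrees

-0.191 degrees


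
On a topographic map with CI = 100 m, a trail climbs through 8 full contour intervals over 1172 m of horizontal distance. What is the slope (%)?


elevation change = 8 * 100 = 800 m
slope = 800 / 1172 * 100 = 68.3%

68.3%


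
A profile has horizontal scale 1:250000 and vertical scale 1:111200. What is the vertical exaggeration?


VE = horizontal_scale / vertical_scale = 250000 / 111200 ≈ 2.2

2.2x


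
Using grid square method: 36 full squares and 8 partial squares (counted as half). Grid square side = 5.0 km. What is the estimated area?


effective squares = 36 + 8 * 0.5 = 40.0
area = 40.0 * 25.0 = 1000.0 km^2

1000.0 km^2


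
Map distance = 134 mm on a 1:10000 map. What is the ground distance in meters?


ground = 134 mm * 10000 / 1000 = 1340.0 m

1340.0 m


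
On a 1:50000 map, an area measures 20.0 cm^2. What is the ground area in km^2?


ground_area = 20.0 * (50000/100)^2 = 5000000.0 m^2 = 5.0 km^2

5.0 km^2


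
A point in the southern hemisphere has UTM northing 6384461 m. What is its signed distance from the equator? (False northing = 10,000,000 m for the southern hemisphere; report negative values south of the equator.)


For southern: actual = 6384461 - 10000000 = -3615539 m

-3615539 m


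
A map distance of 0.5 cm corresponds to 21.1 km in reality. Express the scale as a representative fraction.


ground = 21.1 km = 2110000 cm; RF denominator = ground / map = 2110000 / 0.5 = 4220000; RF = 1:4220000

1:4220000


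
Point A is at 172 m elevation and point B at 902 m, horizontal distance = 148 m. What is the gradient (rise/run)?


gradient = (902 - 172) / 148 = 730 / 148 = 4.9324

4.9324


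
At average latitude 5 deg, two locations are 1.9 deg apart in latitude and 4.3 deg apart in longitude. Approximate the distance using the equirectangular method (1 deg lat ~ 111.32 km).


dlat_km = 1.9 * 111.32 = 211.508
dlon_km = 4.3 * 111.32 * cos(5) ≈ 476.854
dist = sqrt(211.508^2 + 476.854^2) ≈ 521.7 km

521.7 km


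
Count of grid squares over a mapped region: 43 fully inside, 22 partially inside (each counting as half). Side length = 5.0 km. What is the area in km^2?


effective squares = 43 + 22 * 0.5 = 54.0
area = 54.0 * 25.0 = 1350.0 km^2

1350.0 km^2


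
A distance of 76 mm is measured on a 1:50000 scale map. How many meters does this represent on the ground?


ground = 76 mm * 50000 / 1000 = 3800.0 m

3800.0 m


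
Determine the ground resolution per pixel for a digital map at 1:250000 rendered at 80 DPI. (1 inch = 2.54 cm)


pixel_cm = 2.54 / 80 = 0.03175 cm
ground = pixel_cm * 250000 / 100 = 2.54 * 250000 / (80 * 100) = 635000 / 8000 ≈ 79.38 m

79.38 m


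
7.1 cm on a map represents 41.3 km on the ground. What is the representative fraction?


ground = 41.3 km = 4130000 cm; RF denominator = ground / map = 4130000 / 7.1 ≈ 581690; RF = 1:581690

1:581690


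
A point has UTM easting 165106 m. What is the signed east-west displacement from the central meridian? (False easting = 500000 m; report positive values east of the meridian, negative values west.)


displacement = 165106 - 500000 = -334894 m

-334894 m


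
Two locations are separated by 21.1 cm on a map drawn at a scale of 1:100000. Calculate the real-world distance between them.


ground = 21.1 cm * 100000 / 100 = 21100.0 m = 21.1 km

21.1 km


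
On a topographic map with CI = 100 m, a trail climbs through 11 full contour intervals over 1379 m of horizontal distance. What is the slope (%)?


elevation change = 11 * 100 = 1100 m
slope = 1100 / 1379 * 100 = 79.8%

79.8%


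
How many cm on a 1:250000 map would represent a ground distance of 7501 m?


map_cm = 7501 * 100 / 250000 = 3.0004 cm ≈ 3.0 cm

3.0 cm


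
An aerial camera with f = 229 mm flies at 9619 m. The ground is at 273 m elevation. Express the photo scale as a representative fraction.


scale = f / (H - h) = 229 mm / 9346 m = 229 / 9346000 = 1:40812

1:40812


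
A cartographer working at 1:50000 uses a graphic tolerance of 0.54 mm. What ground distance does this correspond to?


ground = 0.54 mm * 50000 / 1000 = 27.0 m

27.0 m


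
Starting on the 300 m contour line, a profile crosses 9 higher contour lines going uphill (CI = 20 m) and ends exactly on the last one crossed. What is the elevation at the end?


elevation = 300 + 9 * 20 = 480 m

480 m


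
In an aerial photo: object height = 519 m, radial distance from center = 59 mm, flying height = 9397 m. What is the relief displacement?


d = h * r / H = 519 * 59 / 9397 = 3.26 mm

3.26 mm


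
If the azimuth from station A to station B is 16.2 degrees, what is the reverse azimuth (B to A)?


back azimuth = (16.2 + 180) mod 360 = 196.2 degrees

196.2 degrees


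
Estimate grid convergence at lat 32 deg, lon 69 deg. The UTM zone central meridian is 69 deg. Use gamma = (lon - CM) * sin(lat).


gamma = (69 - 69) * sin(32) = 0 * 0.529919 = 0.0 degrees

0.0 degrees


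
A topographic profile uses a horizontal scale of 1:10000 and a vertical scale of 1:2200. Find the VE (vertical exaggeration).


VE = horizontal_scale / vertical_scale = 10000 / 2200 ≈ 4.5

4.5x


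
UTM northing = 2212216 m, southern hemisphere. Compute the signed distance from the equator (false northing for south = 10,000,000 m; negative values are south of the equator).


For southern: actual = 2212216 - 10000000 = -7787784 m

-7787784 m


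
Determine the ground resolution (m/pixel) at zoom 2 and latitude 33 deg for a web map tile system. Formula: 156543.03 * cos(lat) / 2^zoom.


res = 156543.03 * cos(33) / 2^2 = 156543.03 * 0.83867057 / 4 = 32822.01 m/pixel

32822.01 m/pixel


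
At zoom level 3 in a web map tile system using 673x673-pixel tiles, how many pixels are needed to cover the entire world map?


tiles per axis = 2^3 = 8
total tiles = 8^2 = 64
pixels per axis = 8 * 673 = 5384
total pixels = 5384^2 = 28987456

28987456 pixels


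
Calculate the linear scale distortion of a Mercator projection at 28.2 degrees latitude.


SF = 1 / cos(28.2) = 1 / 0.881303 = 1.135

1.135


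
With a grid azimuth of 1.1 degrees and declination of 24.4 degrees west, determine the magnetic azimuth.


magnetic azimuth = grid azimuth - declination (east +ve)
mag_az = 1.1 - -24.4 = 25.5 degrees

25.5 degrees


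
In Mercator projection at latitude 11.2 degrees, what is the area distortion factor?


area_distortion = 1/cos^2(11.2) = 1.039

1.039


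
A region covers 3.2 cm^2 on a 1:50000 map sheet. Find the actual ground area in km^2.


ground_area = 3.2 * (50000/100)^2 = 800000.0 m^2 = 0.8 km^2

0.8 km^2


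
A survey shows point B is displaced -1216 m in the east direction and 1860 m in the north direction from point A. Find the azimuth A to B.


az = atan2(-1216, 1860) = -33.2 deg
adjusted to 0-360: 326.8 degrees

326.8 degrees


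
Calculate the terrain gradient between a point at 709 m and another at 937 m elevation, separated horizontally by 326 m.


gradient = (937 - 709) / 326 = 228 / 326 = 0.6994

0.6994


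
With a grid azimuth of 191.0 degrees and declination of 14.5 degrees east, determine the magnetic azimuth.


magnetic azimuth = grid azimuth - declination (east +ve)
mag_az = 191.0 - 14.5 = 176.5 degrees

176.5 degrees


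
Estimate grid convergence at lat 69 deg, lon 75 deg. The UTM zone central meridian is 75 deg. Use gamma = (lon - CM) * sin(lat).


gamma = (75 - 75) * sin(69) = 0 * 0.93358 = 0.0 degrees

0.0 degrees


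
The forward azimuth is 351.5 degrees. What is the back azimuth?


back azimuth = (351.5 + 180) mod 360 = 171.5 degrees

171.5 degrees
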